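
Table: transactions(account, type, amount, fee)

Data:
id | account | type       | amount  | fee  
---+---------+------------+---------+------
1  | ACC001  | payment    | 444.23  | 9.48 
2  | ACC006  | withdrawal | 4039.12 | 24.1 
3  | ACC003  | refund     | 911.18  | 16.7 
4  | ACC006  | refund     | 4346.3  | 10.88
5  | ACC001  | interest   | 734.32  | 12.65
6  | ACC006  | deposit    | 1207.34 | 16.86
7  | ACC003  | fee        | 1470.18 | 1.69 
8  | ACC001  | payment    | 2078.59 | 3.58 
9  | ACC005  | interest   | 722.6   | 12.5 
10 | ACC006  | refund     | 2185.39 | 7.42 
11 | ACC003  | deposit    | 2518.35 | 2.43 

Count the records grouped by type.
SELECT type, COUNT(*) as count
FROM transactions
GROUP BY type

Result:
  deposit: 2
  fee: 1
  interest: 2
  payment: 2
  refund: 3
  withdrawal: 1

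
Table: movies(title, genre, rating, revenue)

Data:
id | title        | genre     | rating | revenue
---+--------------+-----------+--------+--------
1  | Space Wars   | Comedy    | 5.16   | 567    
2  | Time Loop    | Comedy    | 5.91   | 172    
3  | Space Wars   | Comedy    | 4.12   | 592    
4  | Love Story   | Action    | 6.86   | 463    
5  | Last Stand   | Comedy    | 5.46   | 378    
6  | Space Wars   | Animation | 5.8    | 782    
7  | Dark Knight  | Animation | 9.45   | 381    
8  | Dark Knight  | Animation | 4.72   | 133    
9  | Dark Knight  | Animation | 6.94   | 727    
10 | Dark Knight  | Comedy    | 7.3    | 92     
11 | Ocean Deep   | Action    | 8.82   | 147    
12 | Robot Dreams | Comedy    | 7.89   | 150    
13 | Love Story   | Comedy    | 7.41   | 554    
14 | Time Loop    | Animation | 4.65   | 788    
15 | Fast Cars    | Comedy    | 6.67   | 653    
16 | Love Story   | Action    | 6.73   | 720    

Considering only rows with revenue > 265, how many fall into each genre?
SELECT genre, COUNT(*)
FROM movies
WHERE revenue > 265
GROUP BY genre

Note: WHERE filters rows before grouping.

Result:
  Action: 2
  Animation: 4
  Comedy: 5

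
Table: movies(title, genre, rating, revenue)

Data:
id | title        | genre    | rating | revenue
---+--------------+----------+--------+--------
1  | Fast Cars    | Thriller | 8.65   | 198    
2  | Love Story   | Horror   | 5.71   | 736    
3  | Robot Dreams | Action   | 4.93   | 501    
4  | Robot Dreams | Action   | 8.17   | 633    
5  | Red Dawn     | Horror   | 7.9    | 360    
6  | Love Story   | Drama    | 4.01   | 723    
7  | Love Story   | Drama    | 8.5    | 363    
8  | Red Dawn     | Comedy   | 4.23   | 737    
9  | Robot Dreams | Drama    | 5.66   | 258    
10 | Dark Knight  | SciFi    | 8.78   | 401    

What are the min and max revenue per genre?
SELECT genre, MIN(revenue), MAX(revenue)
FROM movies
GROUP BY genre

Result:
  Action: min=501, max=633
  Comedy: min=737, max=737
  Drama: min=258, max=723
  Horror: min=360, max=736
  SciFi: min=401, max=401
  Thriller: min=198, max=198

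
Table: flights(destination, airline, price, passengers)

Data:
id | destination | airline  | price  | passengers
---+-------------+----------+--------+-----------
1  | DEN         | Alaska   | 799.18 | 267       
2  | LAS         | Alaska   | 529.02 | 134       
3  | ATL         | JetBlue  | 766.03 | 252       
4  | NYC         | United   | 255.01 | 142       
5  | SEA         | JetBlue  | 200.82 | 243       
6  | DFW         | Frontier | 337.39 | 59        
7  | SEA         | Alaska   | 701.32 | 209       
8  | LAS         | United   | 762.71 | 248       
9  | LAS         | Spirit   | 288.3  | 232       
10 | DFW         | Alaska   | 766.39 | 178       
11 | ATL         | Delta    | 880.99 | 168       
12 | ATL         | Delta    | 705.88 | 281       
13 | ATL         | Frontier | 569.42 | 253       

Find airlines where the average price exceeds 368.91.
SELECT airline, AVG(price)
FROM flights
GROUP BY airline
HAVING AVG(price) > 368.91

Result:
  Alaska: avg=698.98
  Delta: avg=793.44
  Frontier: avg=453.41
  JetBlue: avg=483.43
  United: avg=508.86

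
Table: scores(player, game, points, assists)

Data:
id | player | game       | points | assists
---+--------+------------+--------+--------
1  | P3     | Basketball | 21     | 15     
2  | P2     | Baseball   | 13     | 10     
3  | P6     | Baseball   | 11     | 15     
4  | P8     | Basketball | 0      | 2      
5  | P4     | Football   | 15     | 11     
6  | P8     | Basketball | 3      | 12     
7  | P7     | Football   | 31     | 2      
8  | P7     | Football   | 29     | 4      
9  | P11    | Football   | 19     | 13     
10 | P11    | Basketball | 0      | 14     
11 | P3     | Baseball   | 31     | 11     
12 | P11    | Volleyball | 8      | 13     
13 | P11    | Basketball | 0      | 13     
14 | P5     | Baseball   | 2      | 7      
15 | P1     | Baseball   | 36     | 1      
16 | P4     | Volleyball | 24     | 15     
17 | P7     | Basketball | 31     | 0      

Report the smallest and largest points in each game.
SELECT game, MIN(points), MAX(points)
FROM scores
GROUP BY game

Result:
  Baseball: min=2, max=36
  Basketball: min=0, max=31
  Football: min=15, max=31
  Volleyball: min=8, max=24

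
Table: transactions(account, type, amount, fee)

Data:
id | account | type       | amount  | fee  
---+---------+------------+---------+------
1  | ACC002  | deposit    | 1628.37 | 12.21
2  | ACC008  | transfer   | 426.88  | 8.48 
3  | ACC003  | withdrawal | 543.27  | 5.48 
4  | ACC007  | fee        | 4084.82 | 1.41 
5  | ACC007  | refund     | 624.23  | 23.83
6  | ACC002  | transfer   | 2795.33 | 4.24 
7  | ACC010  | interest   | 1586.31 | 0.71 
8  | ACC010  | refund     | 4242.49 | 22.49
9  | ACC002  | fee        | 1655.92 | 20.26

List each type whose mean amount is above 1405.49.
SELECT type, AVG(amount)
FROM transactions
GROUP BY type
HAVING AVG(amount) > 1405.49

Result:
  deposit: avg=1628.37
  fee: avg=2870.37
  interest: avg=1586.31
  refund: avg=2433.36
  transfer: avg=1611.11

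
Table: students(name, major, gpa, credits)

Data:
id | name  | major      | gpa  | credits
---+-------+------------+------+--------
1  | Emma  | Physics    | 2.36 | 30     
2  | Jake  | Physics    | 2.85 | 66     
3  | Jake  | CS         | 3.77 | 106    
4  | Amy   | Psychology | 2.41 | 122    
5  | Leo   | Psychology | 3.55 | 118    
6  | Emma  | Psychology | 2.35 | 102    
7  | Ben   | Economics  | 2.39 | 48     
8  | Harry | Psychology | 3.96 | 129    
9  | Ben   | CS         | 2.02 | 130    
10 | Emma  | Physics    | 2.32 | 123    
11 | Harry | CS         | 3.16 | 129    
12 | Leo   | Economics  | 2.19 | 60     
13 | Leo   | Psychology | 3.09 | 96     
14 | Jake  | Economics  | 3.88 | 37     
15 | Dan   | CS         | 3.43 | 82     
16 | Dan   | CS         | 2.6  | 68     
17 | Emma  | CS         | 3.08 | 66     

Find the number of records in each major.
SELECT major, COUNT(*) as count
FROM students
GROUP BY major

Result:
  CS: 6
  Economics: 3
  Physics: 3
  Psychology: 5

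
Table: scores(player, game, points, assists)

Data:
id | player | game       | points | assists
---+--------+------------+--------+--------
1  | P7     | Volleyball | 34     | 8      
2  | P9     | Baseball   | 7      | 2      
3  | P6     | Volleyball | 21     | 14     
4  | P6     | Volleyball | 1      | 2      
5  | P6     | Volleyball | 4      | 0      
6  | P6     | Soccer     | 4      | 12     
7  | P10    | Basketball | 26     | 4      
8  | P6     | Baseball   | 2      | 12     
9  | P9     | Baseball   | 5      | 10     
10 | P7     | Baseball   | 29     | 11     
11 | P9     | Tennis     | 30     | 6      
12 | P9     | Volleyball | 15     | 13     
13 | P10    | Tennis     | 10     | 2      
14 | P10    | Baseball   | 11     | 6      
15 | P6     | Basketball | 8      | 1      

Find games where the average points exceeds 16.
SELECT game, AVG(points)
FROM scores
GROUP BY game
HAVING AVG(points) > 16

Result:
  Basketball: avg=17.00
  Tennis: avg=20.00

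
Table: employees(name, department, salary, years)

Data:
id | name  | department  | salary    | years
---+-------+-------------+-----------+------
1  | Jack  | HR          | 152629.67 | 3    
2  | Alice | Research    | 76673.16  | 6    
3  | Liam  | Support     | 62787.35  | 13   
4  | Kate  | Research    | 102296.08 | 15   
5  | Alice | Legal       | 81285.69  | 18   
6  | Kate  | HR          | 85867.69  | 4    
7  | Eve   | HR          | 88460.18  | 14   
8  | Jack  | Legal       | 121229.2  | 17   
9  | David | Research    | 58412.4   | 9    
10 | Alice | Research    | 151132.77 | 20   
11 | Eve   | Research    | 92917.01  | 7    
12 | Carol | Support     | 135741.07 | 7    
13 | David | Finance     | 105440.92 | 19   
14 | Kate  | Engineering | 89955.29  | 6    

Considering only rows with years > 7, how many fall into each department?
SELECT department, COUNT(*)
FROM employees
WHERE years > 7
GROUP BY department

Note: WHERE filters rows before grouping.

Result:
  Finance: 1
  HR: 1
  Legal: 2
  Research: 3
  Support: 1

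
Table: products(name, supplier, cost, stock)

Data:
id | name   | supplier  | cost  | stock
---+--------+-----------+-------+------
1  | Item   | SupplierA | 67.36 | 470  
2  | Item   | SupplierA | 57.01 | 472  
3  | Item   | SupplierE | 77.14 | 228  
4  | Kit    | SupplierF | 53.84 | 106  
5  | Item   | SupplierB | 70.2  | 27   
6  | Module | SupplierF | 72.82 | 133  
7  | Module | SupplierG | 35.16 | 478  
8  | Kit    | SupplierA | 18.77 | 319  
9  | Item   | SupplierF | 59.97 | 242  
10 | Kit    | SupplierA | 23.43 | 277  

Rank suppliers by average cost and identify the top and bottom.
SELECT supplier, AVG(cost)
FROM products
GROUP BY supplier
ORDER BY AVG(cost)

All groups:
  SupplierG: 35.16
  SupplierA: 41.64
  SupplierF: 62.21
  SupplierB: 70.20
  SupplierE: 77.14

Highest: SupplierE (77.14)
Lowest: SupplierG (35.16)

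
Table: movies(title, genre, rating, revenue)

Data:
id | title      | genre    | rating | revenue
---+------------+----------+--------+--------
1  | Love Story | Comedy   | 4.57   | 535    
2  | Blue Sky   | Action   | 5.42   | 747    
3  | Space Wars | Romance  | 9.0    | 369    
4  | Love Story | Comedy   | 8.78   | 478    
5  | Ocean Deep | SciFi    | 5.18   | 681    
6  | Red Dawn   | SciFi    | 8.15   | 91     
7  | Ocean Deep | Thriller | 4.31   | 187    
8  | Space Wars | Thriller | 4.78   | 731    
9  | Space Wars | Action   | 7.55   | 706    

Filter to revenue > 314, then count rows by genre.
SELECT genre, COUNT(*)
FROM movies
WHERE revenue > 314
GROUP BY genre

Note: WHERE filters rows before grouping.

Result:
  Action: 2
  Comedy: 2
  Romance: 1
  SciFi: 1
  Thriller: 1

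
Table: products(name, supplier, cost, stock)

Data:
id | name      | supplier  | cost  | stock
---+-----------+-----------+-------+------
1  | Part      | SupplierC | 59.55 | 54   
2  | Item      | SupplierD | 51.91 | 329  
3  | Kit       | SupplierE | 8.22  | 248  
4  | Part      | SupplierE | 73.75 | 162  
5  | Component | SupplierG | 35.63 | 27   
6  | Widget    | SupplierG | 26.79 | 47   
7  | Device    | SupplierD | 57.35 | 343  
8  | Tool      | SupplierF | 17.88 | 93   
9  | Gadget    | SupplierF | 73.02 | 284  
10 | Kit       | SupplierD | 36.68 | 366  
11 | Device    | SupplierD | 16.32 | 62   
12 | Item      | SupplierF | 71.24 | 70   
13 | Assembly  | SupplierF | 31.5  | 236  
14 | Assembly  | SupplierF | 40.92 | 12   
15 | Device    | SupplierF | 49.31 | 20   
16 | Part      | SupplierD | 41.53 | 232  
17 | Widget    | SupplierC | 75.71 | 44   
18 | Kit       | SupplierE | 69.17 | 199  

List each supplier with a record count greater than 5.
SELECT supplier, COUNT(*) as cnt
FROM products
GROUP BY supplier
HAVING COUNT(*) > 5

Result:
  SupplierF: 6

Note: HAVING filters groups after aggregation, WHERE filters rows before.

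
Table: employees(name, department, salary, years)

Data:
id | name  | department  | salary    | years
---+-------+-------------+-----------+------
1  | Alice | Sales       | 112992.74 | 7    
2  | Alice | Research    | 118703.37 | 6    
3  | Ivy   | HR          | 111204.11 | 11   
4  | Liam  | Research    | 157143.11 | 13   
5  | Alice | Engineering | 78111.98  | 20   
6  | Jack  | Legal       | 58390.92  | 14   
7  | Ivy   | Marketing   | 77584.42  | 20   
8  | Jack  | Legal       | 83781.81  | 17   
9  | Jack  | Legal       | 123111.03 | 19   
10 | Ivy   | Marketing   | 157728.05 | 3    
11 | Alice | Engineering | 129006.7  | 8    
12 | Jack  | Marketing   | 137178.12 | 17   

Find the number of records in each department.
SELECT department, COUNT(*) as count
FROM employees
GROUP BY department

Result:
  Engineering: 2
  HR: 1
  Legal: 3
  Marketing: 3
  Research: 2
  Sales: 1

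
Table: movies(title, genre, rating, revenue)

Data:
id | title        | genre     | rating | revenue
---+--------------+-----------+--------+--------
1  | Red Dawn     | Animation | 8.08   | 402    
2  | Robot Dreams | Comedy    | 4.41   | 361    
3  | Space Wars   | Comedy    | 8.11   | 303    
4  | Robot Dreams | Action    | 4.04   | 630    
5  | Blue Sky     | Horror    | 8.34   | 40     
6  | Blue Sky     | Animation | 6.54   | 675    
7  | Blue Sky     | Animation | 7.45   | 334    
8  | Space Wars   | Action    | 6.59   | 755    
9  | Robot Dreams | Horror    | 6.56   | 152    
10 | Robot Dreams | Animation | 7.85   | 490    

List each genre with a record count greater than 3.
SELECT genre, COUNT(*) as cnt
FROM movies
GROUP BY genre
HAVING COUNT(*) > 3

Result:
  Animation: 4

Note: HAVING filters groups after aggregation, WHERE filters rows before.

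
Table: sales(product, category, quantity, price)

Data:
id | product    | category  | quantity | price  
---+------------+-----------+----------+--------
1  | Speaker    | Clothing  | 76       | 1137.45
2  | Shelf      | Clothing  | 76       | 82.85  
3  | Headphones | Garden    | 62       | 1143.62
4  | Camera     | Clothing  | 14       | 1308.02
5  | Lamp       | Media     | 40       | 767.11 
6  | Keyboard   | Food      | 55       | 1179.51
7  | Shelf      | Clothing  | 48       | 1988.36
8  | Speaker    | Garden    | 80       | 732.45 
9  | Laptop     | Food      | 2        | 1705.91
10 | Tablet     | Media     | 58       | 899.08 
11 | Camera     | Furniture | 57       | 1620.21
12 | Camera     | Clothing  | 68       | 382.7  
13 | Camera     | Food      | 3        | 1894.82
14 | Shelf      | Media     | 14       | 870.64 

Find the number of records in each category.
SELECT category, COUNT(*) as count
FROM sales
GROUP BY category

Result:
  Clothing: 5
  Food: 3
  Furniture: 1
  Garden: 2
  Media: 3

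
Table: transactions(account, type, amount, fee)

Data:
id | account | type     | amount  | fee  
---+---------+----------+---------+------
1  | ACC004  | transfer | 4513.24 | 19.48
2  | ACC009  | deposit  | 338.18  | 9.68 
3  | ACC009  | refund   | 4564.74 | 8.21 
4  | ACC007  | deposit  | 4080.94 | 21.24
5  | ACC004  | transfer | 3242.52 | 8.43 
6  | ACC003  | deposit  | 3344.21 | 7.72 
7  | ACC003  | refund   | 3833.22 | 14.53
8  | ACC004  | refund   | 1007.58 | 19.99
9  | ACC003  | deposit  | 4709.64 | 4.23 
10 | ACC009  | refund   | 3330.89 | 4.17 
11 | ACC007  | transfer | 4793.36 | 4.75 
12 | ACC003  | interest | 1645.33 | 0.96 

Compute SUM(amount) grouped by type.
SELECT type, SUM(amount) as result
FROM transactions
GROUP BY type

Result:
  deposit: 12472.97
  interest: 1645.33
  refund: 12736.43
  transfer: 12549.12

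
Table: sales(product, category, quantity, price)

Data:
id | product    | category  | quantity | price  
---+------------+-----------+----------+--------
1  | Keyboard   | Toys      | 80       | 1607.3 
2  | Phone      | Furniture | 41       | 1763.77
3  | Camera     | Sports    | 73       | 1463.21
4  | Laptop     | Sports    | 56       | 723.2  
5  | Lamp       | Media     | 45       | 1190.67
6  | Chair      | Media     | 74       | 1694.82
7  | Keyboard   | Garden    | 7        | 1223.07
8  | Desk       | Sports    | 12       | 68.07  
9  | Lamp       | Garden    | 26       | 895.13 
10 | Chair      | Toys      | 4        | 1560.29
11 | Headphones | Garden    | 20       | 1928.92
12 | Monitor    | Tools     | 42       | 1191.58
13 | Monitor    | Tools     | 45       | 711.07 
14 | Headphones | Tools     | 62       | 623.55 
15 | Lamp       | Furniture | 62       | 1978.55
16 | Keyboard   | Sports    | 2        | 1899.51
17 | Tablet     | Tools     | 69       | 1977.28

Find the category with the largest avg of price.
SELECT category, AVG(price) as val
FROM sales
GROUP BY category
ORDER BY val DESC
LIMIT 1

Result: Furniture with avg(price) = 1871.16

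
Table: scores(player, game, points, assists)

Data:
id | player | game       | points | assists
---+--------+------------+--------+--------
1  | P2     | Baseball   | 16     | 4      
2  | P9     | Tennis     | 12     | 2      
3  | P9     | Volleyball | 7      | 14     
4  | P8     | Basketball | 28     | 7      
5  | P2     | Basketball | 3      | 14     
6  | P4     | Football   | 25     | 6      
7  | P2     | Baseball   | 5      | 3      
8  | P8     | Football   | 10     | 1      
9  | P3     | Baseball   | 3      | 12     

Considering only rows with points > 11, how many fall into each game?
SELECT game, COUNT(*)
FROM scores
WHERE points > 11
GROUP BY game

Note: WHERE filters rows before grouping.

Result:
  Baseball: 1
  Basketball: 1
  Football: 1
  Tennis: 1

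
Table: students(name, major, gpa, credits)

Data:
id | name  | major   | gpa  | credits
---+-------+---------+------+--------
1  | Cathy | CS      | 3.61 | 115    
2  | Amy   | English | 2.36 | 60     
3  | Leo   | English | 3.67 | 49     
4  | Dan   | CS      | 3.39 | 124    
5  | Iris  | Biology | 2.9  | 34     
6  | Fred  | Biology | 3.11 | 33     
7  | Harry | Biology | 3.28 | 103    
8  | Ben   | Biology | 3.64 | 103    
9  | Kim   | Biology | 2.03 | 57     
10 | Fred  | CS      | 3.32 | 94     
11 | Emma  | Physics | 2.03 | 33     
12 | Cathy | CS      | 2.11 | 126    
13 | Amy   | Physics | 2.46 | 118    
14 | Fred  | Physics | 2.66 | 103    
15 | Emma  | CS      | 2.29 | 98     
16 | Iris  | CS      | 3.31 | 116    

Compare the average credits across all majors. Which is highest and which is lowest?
SELECT major, AVG(credits)
FROM students
GROUP BY major
ORDER BY AVG(credits)

All groups:
  English: 54.50
  Biology: 66.00
  Physics: 84.67
  CS: 112.17

Highest: CS (112.17)
Lowest: English (54.50)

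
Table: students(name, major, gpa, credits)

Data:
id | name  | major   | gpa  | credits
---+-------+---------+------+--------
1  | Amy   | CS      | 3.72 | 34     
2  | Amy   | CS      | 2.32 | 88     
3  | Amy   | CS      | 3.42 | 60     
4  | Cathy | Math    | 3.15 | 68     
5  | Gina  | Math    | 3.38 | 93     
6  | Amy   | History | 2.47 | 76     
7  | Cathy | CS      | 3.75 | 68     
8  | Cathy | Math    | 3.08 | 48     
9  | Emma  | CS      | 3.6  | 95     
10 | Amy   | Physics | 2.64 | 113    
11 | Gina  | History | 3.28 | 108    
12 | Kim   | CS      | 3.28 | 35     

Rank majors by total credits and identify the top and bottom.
SELECT major, SUM(credits)
FROM students
GROUP BY major
ORDER BY SUM(credits)

All groups:
  Physics: 113
  History: 184
  Math: 209
  CS: 380

Highest: CS (380)
Lowest: Physics (113)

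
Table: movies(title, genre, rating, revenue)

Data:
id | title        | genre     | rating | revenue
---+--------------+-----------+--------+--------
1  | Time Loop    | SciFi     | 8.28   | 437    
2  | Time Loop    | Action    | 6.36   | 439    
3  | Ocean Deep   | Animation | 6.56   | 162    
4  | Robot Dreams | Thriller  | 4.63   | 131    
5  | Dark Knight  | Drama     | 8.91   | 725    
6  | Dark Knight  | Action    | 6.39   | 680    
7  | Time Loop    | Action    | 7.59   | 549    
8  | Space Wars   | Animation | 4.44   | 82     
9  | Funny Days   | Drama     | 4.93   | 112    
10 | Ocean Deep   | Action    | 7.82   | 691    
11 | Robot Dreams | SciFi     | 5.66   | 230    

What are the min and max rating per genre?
SELECT genre, MIN(rating), MAX(rating)
FROM movies
GROUP BY genre

Result:
  Action: min=6.36, max=7.82
  Animation: min=4.44, max=6.56
  Drama: min=4.93, max=8.91
  SciFi: min=5.66, max=8.28
  Thriller: min=4.63, max=4.63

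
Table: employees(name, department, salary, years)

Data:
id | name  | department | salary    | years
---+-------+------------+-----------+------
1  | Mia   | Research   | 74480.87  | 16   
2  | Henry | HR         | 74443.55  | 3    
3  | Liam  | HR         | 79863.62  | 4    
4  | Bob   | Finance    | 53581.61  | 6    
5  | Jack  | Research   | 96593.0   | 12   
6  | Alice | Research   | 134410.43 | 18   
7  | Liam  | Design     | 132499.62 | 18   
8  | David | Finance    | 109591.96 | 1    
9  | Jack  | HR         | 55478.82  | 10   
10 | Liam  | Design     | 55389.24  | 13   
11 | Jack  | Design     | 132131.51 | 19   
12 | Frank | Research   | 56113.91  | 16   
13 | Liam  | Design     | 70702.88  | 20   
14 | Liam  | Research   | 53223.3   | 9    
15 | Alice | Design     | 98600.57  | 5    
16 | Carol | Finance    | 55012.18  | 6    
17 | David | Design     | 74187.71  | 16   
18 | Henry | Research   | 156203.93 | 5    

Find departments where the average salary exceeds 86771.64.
SELECT department, AVG(salary)
FROM employees
GROUP BY department
HAVING AVG(salary) > 86771.64

Result:
  Design: avg=93918.59
  Research: avg=95170.91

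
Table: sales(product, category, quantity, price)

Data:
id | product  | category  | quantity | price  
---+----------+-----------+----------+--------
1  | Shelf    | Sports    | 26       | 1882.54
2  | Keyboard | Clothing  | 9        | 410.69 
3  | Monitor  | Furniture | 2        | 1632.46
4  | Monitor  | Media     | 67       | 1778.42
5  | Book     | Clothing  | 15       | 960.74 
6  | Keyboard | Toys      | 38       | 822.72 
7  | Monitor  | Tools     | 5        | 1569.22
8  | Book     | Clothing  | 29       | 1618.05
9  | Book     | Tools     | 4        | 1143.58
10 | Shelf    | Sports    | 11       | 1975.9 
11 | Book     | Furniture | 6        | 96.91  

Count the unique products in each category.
SELECT category, COUNT(DISTINCT product)
FROM sales
GROUP BY category

Result:
  Clothing: 2 distinct
  Furniture: 2 distinct
  Media: 1 distinct
  Sports: 1 distinct
  Tools: 2 distinct
  Toys: 1 distinct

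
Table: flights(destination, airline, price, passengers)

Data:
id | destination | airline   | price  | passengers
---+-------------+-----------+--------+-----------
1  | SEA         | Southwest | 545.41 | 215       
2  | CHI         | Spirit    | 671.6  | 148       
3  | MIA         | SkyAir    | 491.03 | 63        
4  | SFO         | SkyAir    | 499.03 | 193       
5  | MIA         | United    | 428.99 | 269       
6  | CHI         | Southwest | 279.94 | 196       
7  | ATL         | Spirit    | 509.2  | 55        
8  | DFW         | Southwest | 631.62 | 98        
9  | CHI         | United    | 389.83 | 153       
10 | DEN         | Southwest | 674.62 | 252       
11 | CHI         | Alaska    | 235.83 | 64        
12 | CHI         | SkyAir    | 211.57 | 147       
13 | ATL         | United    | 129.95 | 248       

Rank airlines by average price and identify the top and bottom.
SELECT airline, AVG(price)
FROM flights
GROUP BY airline
ORDER BY AVG(price)

All groups:
  Alaska: 235.83
  United: 316.26
  SkyAir: 400.54
  Southwest: 532.90
  Spirit: 590.40

Highest: Spirit (590.40)
Lowest: Alaska (235.83)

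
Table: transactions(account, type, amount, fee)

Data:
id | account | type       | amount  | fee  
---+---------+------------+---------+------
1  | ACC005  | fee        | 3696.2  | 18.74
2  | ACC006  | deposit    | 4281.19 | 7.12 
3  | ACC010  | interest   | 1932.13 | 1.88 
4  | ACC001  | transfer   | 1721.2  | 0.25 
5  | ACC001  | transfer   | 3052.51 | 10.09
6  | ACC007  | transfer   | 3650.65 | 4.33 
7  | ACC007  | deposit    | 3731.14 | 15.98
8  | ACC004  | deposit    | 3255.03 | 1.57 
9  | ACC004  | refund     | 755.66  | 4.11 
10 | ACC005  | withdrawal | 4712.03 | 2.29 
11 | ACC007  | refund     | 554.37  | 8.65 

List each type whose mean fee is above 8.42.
SELECT type, AVG(fee)
FROM transactions
GROUP BY type
HAVING AVG(fee) > 8.42

Result:
  fee: avg=18.74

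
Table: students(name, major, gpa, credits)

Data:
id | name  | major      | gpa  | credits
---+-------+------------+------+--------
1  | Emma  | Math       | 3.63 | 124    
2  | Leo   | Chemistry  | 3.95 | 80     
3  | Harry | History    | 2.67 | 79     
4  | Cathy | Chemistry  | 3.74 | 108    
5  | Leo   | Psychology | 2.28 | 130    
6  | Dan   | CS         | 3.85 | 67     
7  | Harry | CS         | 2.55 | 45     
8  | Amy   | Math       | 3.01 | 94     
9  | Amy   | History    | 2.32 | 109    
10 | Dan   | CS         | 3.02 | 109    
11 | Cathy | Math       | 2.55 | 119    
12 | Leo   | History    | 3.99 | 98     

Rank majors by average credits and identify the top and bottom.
SELECT major, AVG(credits)
FROM students
GROUP BY major
ORDER BY AVG(credits)

All groups:
  CS: 73.67
  Chemistry: 94.00
  History: 95.33
  Math: 112.33
  Psychology: 130.00

Highest: Psychology (130.00)
Lowest: CS (73.67)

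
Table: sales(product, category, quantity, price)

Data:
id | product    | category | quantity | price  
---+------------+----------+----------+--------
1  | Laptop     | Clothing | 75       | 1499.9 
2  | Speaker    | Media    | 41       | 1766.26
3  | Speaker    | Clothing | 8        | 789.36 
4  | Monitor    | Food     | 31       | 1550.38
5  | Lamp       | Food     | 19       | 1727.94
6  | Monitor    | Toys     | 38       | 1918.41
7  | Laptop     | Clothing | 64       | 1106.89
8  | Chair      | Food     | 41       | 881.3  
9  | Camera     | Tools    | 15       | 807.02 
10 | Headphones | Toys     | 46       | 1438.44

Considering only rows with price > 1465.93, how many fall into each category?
SELECT category, COUNT(*)
FROM sales
WHERE price > 1465.93
GROUP BY category

Note: WHERE filters rows before grouping.

Result:
  Clothing: 1
  Food: 2
  Media: 1
  Toys: 1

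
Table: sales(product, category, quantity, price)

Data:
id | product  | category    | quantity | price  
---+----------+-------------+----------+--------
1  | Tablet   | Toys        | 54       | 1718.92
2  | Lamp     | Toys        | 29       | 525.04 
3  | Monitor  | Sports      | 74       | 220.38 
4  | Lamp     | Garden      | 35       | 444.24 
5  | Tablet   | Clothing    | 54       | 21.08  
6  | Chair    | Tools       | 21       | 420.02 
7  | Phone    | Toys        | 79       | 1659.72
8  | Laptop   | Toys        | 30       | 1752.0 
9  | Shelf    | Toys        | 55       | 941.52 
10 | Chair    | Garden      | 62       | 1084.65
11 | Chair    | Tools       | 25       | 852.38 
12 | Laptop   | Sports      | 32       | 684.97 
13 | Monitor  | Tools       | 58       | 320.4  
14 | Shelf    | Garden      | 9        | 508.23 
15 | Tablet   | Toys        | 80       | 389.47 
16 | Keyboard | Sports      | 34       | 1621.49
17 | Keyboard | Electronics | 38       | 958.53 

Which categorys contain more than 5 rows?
SELECT category, COUNT(*) as cnt
FROM sales
GROUP BY category
HAVING COUNT(*) > 5

Result:
  Toys: 6

Note: HAVING filters groups after aggregation, WHERE filters rows before.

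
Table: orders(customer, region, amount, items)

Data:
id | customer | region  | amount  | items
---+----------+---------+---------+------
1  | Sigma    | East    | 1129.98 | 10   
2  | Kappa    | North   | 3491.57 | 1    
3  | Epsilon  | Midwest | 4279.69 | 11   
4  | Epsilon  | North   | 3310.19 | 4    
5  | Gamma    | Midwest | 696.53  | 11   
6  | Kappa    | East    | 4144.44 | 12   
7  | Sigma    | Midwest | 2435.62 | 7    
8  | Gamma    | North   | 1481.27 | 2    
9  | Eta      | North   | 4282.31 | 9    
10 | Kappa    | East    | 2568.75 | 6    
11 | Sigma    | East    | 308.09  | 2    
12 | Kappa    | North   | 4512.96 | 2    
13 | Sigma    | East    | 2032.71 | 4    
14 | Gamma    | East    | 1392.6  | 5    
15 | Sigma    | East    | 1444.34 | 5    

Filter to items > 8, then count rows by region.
SELECT region, COUNT(*)
FROM orders
WHERE items > 8
GROUP BY region

Note: WHERE filters rows before grouping.

Result:
  East: 2
  Midwest: 2
  North: 1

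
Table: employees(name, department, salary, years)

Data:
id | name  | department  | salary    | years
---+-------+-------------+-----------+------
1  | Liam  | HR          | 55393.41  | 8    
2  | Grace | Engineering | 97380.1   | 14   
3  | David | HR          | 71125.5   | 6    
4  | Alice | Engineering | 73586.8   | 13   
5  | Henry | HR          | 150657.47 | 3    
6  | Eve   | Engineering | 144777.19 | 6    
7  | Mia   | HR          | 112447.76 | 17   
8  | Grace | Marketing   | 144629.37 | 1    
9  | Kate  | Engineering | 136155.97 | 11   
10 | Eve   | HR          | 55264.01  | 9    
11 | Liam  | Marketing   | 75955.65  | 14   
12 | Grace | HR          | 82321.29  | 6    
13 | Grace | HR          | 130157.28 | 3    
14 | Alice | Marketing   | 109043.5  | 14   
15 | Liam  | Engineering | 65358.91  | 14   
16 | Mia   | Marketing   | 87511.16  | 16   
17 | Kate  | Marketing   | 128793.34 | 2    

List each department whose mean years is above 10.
SELECT department, AVG(years)
FROM employees
GROUP BY department
HAVING AVG(years) > 10

Result:
  Engineering: avg=11.60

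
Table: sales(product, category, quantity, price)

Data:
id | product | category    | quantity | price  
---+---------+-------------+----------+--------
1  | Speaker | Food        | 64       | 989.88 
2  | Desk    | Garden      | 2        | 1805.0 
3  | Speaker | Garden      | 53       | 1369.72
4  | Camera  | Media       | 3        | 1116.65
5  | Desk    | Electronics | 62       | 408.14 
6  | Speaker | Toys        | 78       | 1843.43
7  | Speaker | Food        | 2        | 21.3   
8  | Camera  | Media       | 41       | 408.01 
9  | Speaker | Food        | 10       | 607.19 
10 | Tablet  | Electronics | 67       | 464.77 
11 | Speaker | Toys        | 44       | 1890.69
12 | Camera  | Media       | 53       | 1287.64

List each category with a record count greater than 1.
SELECT category, COUNT(*) as cnt
FROM sales
GROUP BY category
HAVING COUNT(*) > 1

Result:
  Electronics: 2
  Food: 3
  Garden: 2
  Media: 3
  Toys: 2

Note: HAVING filters groups after aggregation, WHERE filters rows before.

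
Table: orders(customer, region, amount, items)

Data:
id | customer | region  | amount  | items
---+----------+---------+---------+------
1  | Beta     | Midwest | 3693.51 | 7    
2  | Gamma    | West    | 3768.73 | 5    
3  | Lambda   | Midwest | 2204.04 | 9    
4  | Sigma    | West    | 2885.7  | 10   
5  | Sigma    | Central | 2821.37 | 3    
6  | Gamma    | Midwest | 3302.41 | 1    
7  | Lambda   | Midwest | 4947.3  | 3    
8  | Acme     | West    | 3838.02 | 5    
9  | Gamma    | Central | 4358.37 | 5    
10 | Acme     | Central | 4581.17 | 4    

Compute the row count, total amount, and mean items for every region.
SELECT region,
       COUNT(*) as cnt,
       SUM(amount) as total_amount,
       AVG(items) as avg_items
FROM orders
GROUP BY region

Result:
  Central: 3 records, 11760.91 total amount, 4.00 avg items
  Midwest: 4 records, 14147.26 total amount, 5.00 avg items
  West: 3 records, 10492.45 total amount, 6.67 avg items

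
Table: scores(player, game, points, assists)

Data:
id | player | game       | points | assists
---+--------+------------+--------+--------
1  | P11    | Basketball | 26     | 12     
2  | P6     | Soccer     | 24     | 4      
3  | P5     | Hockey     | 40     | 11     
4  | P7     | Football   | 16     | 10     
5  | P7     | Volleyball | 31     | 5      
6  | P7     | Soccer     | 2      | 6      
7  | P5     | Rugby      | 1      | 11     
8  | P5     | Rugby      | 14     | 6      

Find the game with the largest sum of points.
SELECT game, SUM(points) as val
FROM scores
GROUP BY game
ORDER BY val DESC
LIMIT 1

Result: Hockey with sum(points) = 40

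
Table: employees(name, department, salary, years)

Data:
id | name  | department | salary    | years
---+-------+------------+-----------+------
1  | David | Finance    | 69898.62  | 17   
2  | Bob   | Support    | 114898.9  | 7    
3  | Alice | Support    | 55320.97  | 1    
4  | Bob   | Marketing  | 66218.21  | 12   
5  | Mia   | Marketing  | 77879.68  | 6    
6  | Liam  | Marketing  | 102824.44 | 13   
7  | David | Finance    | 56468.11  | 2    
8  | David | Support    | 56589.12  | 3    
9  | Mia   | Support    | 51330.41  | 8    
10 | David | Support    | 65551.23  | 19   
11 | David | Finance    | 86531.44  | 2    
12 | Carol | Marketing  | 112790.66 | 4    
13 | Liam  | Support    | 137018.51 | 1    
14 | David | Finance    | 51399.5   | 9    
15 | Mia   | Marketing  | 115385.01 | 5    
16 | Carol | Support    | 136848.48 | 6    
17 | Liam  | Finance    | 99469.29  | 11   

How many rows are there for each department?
SELECT department, COUNT(*) as count
FROM employees
GROUP BY department

Result:
  Finance: 5
  Marketing: 5
  Support: 7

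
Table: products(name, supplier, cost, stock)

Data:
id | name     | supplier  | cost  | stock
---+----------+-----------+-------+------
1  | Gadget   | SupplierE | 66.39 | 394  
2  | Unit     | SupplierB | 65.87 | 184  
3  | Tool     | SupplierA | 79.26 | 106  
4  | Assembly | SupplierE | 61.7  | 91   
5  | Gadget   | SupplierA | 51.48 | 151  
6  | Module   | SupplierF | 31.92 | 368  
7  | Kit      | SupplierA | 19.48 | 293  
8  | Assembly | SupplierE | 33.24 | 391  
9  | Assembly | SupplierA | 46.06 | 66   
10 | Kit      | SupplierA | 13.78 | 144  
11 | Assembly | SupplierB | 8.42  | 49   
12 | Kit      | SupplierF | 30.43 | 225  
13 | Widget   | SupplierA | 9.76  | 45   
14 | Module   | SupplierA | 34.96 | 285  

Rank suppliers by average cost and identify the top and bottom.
SELECT supplier, AVG(cost)
FROM products
GROUP BY supplier
ORDER BY AVG(cost)

All groups:
  SupplierF: 31.18
  SupplierA: 36.40
  SupplierB: 37.15
  SupplierE: 53.78

Highest: SupplierE (53.78)
Lowest: SupplierF (31.18)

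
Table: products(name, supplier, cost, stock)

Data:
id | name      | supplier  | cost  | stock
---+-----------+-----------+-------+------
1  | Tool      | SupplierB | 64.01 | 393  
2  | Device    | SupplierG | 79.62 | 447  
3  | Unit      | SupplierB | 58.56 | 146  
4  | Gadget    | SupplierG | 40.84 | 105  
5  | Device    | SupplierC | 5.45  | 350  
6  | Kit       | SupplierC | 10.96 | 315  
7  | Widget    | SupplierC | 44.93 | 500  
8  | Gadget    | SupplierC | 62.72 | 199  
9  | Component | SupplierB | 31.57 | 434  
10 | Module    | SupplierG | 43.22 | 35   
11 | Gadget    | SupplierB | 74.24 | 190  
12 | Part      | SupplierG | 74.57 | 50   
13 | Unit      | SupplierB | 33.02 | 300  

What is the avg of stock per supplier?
SELECT supplier, AVG(stock) as result
FROM products
GROUP BY supplier

Result:
  SupplierB: 292.60
  SupplierC: 341.00
  SupplierG: 159.25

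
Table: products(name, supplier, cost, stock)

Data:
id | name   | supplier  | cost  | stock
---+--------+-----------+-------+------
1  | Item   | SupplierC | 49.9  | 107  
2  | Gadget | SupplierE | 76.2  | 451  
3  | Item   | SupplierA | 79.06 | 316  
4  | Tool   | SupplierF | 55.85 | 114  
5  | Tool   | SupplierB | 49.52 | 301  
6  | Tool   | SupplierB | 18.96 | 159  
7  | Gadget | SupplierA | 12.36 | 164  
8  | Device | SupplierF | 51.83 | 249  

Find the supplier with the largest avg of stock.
SELECT supplier, AVG(stock) as val
FROM products
GROUP BY supplier
ORDER BY val DESC
LIMIT 1

Result: SupplierE with avg(stock) = 451.00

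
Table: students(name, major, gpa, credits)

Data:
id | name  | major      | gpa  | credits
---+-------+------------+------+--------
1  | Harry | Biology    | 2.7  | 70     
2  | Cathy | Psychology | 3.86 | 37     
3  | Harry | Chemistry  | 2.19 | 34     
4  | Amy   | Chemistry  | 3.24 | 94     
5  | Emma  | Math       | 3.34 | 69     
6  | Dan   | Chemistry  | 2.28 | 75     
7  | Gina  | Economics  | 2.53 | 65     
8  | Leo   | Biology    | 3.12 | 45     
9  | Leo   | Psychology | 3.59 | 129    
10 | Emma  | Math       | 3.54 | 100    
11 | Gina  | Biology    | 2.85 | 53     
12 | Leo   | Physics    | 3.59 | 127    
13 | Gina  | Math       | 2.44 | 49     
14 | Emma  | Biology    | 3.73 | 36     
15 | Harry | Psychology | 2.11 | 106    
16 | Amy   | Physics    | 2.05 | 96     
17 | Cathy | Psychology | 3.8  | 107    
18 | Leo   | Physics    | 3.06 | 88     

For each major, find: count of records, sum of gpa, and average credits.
SELECT major,
       COUNT(*) as cnt,
       SUM(gpa) as total_gpa,
       AVG(credits) as avg_credits
FROM students
GROUP BY major

Result:
  Biology: 4 records, 12.40 total gpa, 51.00 avg credits
  Chemistry: 3 records, 7.71 total gpa, 67.67 avg credits
  Economics: 1 records, 2.53 total gpa, 65.00 avg credits
  Math: 3 records, 9.32 total gpa, 72.67 avg credits
  Physics: 3 records, 8.70 total gpa, 103.67 avg credits
  Psychology: 4 records, 13.36 total gpa, 94.75 avg credits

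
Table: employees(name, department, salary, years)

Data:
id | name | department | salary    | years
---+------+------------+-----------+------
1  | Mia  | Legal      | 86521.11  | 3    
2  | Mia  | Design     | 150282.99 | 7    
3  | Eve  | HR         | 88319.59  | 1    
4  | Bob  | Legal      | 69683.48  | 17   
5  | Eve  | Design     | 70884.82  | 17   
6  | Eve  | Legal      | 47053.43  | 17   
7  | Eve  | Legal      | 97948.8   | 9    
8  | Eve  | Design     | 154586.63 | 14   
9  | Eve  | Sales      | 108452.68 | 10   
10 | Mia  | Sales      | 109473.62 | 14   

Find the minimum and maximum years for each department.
SELECT department, MIN(years), MAX(years)
FROM employees
GROUP BY department

Result:
  Design: min=7, max=17
  HR: min=1, max=1
  Legal: min=3, max=17
  Sales: min=10, max=14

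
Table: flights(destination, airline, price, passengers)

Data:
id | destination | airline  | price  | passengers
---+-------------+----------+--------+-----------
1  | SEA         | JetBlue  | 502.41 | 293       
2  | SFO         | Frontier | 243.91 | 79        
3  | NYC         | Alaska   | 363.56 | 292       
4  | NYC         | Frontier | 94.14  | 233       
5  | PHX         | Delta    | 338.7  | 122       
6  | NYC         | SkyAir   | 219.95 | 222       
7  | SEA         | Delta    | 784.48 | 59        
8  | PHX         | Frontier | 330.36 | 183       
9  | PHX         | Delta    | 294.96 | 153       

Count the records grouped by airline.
SELECT airline, COUNT(*) as count
FROM flights
GROUP BY airline

Result:
  Alaska: 1
  Delta: 3
  Frontier: 3
  JetBlue: 1
  SkyAir: 1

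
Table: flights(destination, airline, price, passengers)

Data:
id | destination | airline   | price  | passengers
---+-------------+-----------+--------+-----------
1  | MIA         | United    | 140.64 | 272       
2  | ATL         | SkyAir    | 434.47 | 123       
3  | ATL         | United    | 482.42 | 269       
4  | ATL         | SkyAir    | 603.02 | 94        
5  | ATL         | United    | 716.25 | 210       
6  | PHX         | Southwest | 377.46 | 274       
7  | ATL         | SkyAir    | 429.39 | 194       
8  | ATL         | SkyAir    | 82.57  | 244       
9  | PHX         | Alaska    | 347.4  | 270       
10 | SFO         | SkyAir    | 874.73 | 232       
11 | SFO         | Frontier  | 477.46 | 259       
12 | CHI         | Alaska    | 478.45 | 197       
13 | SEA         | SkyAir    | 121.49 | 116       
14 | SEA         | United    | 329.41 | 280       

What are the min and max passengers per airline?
SELECT airline, MIN(passengers), MAX(passengers)
FROM flights
GROUP BY airline

Result:
  Alaska: min=197, max=270
  Frontier: min=259, max=259
  SkyAir: min=94, max=244
  Southwest: min=274, max=274
  United: min=210, max=280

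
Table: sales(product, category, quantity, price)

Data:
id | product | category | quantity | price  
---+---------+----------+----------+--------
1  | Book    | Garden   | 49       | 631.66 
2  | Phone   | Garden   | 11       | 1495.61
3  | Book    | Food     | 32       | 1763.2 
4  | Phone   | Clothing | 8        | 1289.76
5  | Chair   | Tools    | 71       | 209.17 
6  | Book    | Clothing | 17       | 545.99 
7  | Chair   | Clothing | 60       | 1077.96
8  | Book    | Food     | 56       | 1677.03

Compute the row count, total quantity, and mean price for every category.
SELECT category,
       COUNT(*) as cnt,
       SUM(quantity) as total_quantity,
       AVG(price) as avg_price
FROM sales
GROUP BY category

Result:
  Clothing: 3 records, 85 total quantity, 971.24 avg price
  Food: 2 records, 88 total quantity, 1720.12 avg price
  Garden: 2 records, 60 total quantity, 1063.64 avg price
  Tools: 1 records, 71 total quantity, 209.17 avg price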